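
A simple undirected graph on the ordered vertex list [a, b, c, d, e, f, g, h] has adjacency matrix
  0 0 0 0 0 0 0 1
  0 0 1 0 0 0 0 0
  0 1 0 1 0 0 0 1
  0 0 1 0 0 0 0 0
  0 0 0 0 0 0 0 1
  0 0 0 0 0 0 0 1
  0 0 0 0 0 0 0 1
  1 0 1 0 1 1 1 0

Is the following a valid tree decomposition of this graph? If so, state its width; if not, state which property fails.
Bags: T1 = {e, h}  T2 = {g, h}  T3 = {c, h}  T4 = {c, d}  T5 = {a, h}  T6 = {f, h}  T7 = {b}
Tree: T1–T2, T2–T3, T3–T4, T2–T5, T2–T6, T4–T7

A tree decomposition must satisfy three properties: every vertex lies in some bag; for every edge, both endpoints lie together in some bag; and for every vertex, the bags containing it form a connected subtree. Here edge (c,b) lies in no bag, so the decomposition is invalid.

No — edge (c,b) lies in no bag.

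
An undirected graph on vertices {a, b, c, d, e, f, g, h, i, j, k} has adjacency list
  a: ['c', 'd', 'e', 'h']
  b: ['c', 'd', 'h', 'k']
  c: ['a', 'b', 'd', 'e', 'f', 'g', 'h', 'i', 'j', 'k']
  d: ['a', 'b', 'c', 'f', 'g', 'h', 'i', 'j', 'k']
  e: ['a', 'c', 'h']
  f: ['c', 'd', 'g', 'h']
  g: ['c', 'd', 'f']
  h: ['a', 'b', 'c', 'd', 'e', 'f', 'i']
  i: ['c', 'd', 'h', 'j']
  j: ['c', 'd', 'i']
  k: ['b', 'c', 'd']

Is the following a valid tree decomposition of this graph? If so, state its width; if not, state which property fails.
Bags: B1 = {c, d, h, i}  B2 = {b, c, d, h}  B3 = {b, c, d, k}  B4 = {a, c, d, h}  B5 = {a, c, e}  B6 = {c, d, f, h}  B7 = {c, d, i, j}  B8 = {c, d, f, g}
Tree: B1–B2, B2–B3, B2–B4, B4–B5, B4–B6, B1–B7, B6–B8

No — edge (h,e) lies in no bag.

A tree decomposition must satisfy three properties: every vertex lies in some bag; for every edge, both endpoints lie together in some bag; and for every vertex, the bags containing it form a connected subtree. Here edge (h,e) lies in no bag, so the decomposition is invalid.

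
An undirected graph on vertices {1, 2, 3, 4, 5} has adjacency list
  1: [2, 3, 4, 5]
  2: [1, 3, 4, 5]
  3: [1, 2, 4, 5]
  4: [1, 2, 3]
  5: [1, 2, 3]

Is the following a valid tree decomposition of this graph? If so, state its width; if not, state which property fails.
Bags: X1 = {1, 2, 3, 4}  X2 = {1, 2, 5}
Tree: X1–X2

No — edge (3,5) lies in no bag.

A tree decomposition must satisfy three properties: every vertex lies in some bag; for every edge, both endpoints lie together in some bag; and for every vertex, the bags containing it form a connected subtree. Here edge (3,5) lies in no bag, so the decomposition is invalid.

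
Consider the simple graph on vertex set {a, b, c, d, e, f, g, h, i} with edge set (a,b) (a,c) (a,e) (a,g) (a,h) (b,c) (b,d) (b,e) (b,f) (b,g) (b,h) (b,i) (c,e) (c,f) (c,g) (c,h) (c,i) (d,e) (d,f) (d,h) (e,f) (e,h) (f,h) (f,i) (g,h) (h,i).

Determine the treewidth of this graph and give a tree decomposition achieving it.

Every bag has size at most 5, so the width is 5 − 1 = 4 and tw(G) ≤ 4. On the other hand G contains the 5-clique {b, d, e, f, h}. A clique must lie in a single bag of any decomposition, so no decomposition can have width below 4. Hence tw(G) = 4 exactly.

Treewidth 4.
Bags: B1 = {a, b, c, e, h}  B2 = {b, c, e, f, h}  B3 = {a, b, c, g, h}  B4 = {b, d, e, f, h}  B5 = {b, c, f, h, i}
Tree: B1–B2, B1–B3, B2–B4, B2–B5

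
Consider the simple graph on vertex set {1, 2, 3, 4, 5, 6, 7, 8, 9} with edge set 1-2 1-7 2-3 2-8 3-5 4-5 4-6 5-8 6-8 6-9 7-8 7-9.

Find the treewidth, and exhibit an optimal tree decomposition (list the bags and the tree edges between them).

Treewidth 3.
Bags: B1 = {1, 6, 7, 9}  B2 = {1, 6, 7, 8}  B3 = {1, 2, 6, 8}  B4 = {2, 4, 6, 8}  B5 = {2, 4, 5, 8}  B6 = {2, 3, 4, 5}
Tree: B1–B2, B2–B3, B3–B4, B4–B5, B5–B6

Every bag has size at most 4, so the width is 4 − 1 = 3 and tw(G) ≤ 3. For the lower bound: the 4 vertex sets {1,7,9}, {6}, {8}, {2,3,4,5} are disjoint, each induces a connected subgraph, and every pair is joined by at least one edge of G. Contracting each set to a single vertex therefore yields K_{4} as a minor, and since treewidth is minor-monotone, tw(G) ≥ tw(K_{4}) = 3. Hence tw(G) = 3 exactly.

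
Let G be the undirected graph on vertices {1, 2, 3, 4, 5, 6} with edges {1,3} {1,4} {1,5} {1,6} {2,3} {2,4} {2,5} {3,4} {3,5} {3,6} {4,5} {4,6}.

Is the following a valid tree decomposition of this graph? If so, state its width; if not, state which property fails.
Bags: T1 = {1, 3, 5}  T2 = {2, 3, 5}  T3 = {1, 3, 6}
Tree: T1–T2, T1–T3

A tree decomposition must satisfy three properties: every vertex lies in some bag; for every edge, both endpoints lie together in some bag; and for every vertex, the bags containing it form a connected subtree. Here vertex 4 appears in no bag, so the decomposition is invalid.

No — vertex 4 appears in no bag.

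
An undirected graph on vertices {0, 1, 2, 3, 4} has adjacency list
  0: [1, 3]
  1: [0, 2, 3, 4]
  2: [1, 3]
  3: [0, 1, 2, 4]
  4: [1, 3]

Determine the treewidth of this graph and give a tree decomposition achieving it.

Treewidth 2.
One optimal decomposition is:
Bags: B1 = {0, 1, 3}  B2 = {1, 2, 3}  B3 = {1, 3, 4}
Tree: B1–B2, B2–B3

Each bag holds 3 vertices, so the decomposition has width 2, which upper-bounds the treewidth. On the other hand G contains the 3-clique {0, 1, 3}. A clique must lie in a single bag of any decomposition, so no decomposition can have width below 2. Therefore the treewidth is 2.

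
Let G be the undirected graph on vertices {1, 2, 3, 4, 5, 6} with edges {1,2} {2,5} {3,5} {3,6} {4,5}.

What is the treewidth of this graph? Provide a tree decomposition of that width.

Treewidth 1.
Bags: B1 = {3, 5}  B2 = {3, 6}  B3 = {2, 5}  B4 = {4, 5}  B5 = {1, 2}
Tree: B1–B2, B1–B3, B3–B4, B3–B5

The largest bag has 2 vertices, giving width 1; this decomposition certifies tw(G) ≤ 1. G has an edge, so its treewidth is at least 1. Hence tw(G) = 1 exactly.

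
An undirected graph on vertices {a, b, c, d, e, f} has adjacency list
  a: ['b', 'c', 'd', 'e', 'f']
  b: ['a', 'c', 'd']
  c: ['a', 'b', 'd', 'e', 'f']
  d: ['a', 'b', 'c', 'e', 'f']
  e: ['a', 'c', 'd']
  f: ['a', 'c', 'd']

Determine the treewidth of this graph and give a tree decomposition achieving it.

Every bag has size at most 4, so the width is 4 − 1 = 3 and tw(G) ≤ 3. Conversely, {a, c, d, e} is a clique of size 4, and the vertices of any clique must share a bag in every tree decomposition; so some bag has ≥ 4 vertices and tw(G) ≥ 3. The upper and lower bounds meet at 3, so that is the treewidth.

Treewidth 3.
Bags: B1 = {a, b, c, d}  B2 = {a, c, d, e}  B3 = {a, c, d, f}
Tree: B1–B2, B1–B3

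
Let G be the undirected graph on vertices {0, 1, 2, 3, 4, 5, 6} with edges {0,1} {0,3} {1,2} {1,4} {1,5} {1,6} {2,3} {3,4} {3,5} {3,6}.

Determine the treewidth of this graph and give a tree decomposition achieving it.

The largest bag has 3 vertices, giving width 2; this decomposition certifies tw(G) ≤ 2. For the lower bound, G contains the cycle 1–4–3–5–1, so G is not a forest; only forests have treewidth ≤ 1, hence tw(G) ≥ 2. The upper and lower bounds meet at 2, so that is the treewidth.

Treewidth 2.
One optimal decomposition is:
Bags: B1 = {1, 3, 4}  B2 = {1, 3, 5}  B3 = {1, 3, 6}  B4 = {0, 1, 3}  B5 = {1, 2, 3}
Tree: B1–B2, B2–B3, B3–B4, B4–B5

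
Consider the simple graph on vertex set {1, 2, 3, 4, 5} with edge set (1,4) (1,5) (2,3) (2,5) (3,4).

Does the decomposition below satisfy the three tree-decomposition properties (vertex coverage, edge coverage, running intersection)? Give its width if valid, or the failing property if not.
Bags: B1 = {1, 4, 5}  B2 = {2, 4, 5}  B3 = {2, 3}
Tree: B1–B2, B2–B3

No — edge (4,3) lies in no bag.

A tree decomposition must satisfy three properties: every vertex lies in some bag; for every edge, both endpoints lie together in some bag; and for every vertex, the bags containing it form a connected subtree. Here edge (4,3) lies in no bag, so the decomposition is invalid.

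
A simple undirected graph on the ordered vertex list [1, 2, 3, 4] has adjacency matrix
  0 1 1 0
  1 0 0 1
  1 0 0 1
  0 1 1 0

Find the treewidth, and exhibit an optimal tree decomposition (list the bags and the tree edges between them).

The largest bag has 3 vertices, giving width 2; this decomposition certifies tw(G) ≤ 2. For the lower bound, G contains the cycle 2–1–3–4–2, so G is not a forest; only forests have treewidth ≤ 1, hence tw(G) ≥ 2. Therefore the treewidth is 2.

Treewidth 2.
One optimal decomposition is:
Bags: B1 = {1, 2, 3}  B2 = {2, 3, 4}
Tree: B1–B2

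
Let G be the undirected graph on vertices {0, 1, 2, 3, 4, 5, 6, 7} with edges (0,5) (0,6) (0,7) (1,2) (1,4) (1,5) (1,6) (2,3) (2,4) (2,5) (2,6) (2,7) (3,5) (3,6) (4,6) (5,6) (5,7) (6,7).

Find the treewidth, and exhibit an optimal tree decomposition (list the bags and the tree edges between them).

Treewidth 3.
Bags: B1 = {1, 2, 5, 6}  B2 = {2, 5, 6, 7}  B3 = {2, 3, 5, 6}  B4 = {0, 5, 6, 7}  B5 = {1, 2, 4, 6}
Tree: B1–B2, B2–B3, B2–B4, B1–B5

Each bag holds 4 vertices, so the decomposition has width 3, which upper-bounds the treewidth. On the other hand G contains the 4-clique {0, 5, 6, 7}. A clique must lie in a single bag of any decomposition, so no decomposition can have width below 3. The upper and lower bounds meet at 3, so that is the treewidth.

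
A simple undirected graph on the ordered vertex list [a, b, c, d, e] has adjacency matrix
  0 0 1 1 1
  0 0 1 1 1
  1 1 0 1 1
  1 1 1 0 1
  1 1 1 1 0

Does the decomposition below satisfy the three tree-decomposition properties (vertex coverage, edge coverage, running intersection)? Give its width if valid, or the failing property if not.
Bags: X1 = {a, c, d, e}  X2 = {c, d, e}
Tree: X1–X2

A tree decomposition must satisfy three properties: every vertex lies in some bag; for every edge, both endpoints lie together in some bag; and for every vertex, the bags containing it form a connected subtree. Here vertex b appears in no bag, so the decomposition is invalid.

No — vertex b appears in no bag.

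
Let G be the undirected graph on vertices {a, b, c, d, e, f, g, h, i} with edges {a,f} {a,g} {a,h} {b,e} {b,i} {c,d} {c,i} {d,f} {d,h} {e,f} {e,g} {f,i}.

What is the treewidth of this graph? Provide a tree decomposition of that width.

Each bag holds 4 vertices, so the decomposition has width 3, which upper-bounds the treewidth. For the lower bound: the 4 vertex sets {b,e,g}, {a}, {f}, {c,d,h,i} are disjoint, each induces a connected subgraph, and every pair is joined by at least one edge of G. Contracting each set to a single vertex therefore yields K_{4} as a minor, and since treewidth is minor-monotone, tw(G) ≥ tw(K_{4}) = 3. Combining the bounds, tw(G) = 3.

Treewidth 3.
One such decomposition:
Bags: B1 = {a, b, e, g}  B2 = {a, b, e, f}  B3 = {a, b, f, i}  B4 = {a, f, h, i}  B5 = {d, f, h, i}  B6 = {c, d, h, i}
Tree: B1–B2, B2–B3, B3–B4, B4–B5, B5–B6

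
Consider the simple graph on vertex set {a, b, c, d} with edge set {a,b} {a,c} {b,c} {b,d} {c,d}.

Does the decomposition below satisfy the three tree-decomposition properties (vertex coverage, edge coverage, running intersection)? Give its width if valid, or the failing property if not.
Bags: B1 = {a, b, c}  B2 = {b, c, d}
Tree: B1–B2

Vertex coverage: the bags together contain {a, b, c, d}, the full vertex set. Edge coverage: each edge of G has both endpoints in at least one bag. Running intersection: for every vertex, the bags containing it form a connected subtree. All three properties hold, so this is a valid tree decomposition of width max|bag| − 1 = 2, and hence tw(G) ≤ 2.

Yes; width 2.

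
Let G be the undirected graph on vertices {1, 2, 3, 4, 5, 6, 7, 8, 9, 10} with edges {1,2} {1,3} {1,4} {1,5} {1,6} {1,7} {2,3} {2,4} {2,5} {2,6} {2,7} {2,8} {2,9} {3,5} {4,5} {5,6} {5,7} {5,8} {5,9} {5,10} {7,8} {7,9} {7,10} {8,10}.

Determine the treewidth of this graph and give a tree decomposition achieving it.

Every bag has size at most 4, so the width is 4 − 1 = 3 and tw(G) ≤ 3. On the other hand G contains the 4-clique {2, 5, 7, 8}. A clique must lie in a single bag of any decomposition, so no decomposition can have width below 3. Combining the bounds, tw(G) = 3.

Treewidth 3.
One optimal decomposition is:
Bags: B1 = {2, 5, 7, 8}  B2 = {1, 2, 5, 7}  B3 = {2, 5, 7, 9}  B4 = {1, 2, 5, 6}  B5 = {5, 7, 8, 10}  B6 = {1, 2, 3, 5}  B7 = {1, 2, 4, 5}
Tree: B1–B2, B2–B3, B2–B4, B1–B5, B4–B6, B4–B7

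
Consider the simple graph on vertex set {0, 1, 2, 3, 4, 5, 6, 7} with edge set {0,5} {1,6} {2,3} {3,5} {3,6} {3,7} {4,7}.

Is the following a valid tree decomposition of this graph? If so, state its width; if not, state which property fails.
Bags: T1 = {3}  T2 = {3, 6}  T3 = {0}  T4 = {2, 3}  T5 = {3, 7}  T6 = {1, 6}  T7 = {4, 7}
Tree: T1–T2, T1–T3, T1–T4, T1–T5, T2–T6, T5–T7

No — vertex 5 appears in no bag.

A tree decomposition must satisfy three properties: every vertex lies in some bag; for every edge, both endpoints lie together in some bag; and for every vertex, the bags containing it form a connected subtree. Here vertex 5 appears in no bag, so the decomposition is invalid.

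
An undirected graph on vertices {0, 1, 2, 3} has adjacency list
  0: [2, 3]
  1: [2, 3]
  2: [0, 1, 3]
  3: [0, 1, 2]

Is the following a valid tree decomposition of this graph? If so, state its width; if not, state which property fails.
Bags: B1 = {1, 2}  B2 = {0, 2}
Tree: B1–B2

A tree decomposition must satisfy three properties: every vertex lies in some bag; for every edge, both endpoints lie together in some bag; and for every vertex, the bags containing it form a connected subtree. Here vertex 3 appears in no bag, so the decomposition is invalid.

No — vertex 3 appears in no bag.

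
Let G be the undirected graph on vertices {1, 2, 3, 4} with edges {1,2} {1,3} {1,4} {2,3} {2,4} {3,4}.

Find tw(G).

A width-3 tree decomposition is:
Bags: B1 = {1, 2, 3, 4}
Tree: (single bag)
A single bag containing all 4 vertices is trivially a valid decomposition of width 3. Conversely, {1, 2, 3, 4} is a clique of size 4, and the vertices of any clique must share a bag in every tree decomposition; so some bag has ≥ 4 vertices and tw(G) ≥ 3. The upper and lower bounds meet at 3, so that is the treewidth.

3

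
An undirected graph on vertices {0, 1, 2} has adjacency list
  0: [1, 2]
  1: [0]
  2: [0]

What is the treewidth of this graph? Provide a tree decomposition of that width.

Treewidth 1.
One optimal decomposition is:
Bags: B1 = {0, 2}  B2 = {0, 1}
Tree: B1–B2

Each bag holds 2 vertices, so the decomposition has width 1, which upper-bounds the treewidth. Since G has at least one edge (e.g. 2–0), it is not an edgeless graph, so tw(G) ≥ 1. Therefore the treewidth is 1.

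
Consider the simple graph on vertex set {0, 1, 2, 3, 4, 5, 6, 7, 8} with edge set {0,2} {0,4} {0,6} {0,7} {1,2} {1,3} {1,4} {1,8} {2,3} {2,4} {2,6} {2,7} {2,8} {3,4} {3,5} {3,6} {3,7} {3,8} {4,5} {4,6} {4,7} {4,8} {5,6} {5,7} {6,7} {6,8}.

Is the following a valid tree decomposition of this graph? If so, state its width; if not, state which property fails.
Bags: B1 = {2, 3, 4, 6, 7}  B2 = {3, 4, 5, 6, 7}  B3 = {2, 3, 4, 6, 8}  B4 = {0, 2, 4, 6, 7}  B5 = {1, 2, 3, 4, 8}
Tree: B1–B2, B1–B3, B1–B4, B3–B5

Checking the three conditions: (i) the bags cover all of {0, 1, 2, 3, 4, 5, 6, 7, 8}; (ii) for each edge, some bag contains both endpoints; (iii) the bags containing any fixed vertex form a subtree. All hold, so the decomposition is valid with width 5 − 1 = 4.

Yes; width 4.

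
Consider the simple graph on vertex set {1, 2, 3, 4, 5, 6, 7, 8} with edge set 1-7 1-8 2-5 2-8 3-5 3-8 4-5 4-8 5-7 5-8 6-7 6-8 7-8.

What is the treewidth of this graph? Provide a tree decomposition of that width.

The largest bag has 3 vertices, giving width 2; this decomposition certifies tw(G) ≤ 2. Conversely, {1, 7, 8} is a clique of size 3, and the vertices of any clique must share a bag in every tree decomposition; so some bag has ≥ 3 vertices and tw(G) ≥ 2. Hence tw(G) = 2 exactly.

Treewidth 2.
One optimal decomposition is:
Bags: B1 = {3, 5, 8}  B2 = {5, 7, 8}  B3 = {1, 7, 8}  B4 = {2, 5, 8}  B5 = {4, 5, 8}  B6 = {6, 7, 8}
Tree: B1–B2, B2–B3, B2–B4, B4–B5, B3–B6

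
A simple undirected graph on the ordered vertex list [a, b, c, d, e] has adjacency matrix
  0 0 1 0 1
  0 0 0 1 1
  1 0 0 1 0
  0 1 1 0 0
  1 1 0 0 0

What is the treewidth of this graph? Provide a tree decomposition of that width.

Every bag has size at most 3, so the width is 3 − 1 = 2 and tw(G) ≤ 2. For the lower bound, G contains the cycle e–a–c–d–b–e, so G is not a forest; only forests have treewidth ≤ 1, hence tw(G) ≥ 2. Combining the bounds, tw(G) = 2.

Treewidth 2.
One such decomposition:
Bags: B1 = {a, c, e}  B2 = {c, d, e}  B3 = {b, d, e}
Tree: B1–B2, B2–B3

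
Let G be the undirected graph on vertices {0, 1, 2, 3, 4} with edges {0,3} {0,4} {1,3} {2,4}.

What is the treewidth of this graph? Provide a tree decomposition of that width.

Each bag holds 2 vertices, so the decomposition has width 1, which upper-bounds the treewidth. Since G has at least one edge (e.g. 2–4), it is not an edgeless graph, so tw(G) ≥ 1. Hence tw(G) = 1 exactly.

Treewidth 1.
One such decomposition:
Bags: B1 = {2, 4}  B2 = {0, 4}  B3 = {0, 3}  B4 = {1, 3}
Tree: B1–B2, B2–B3, B3–B4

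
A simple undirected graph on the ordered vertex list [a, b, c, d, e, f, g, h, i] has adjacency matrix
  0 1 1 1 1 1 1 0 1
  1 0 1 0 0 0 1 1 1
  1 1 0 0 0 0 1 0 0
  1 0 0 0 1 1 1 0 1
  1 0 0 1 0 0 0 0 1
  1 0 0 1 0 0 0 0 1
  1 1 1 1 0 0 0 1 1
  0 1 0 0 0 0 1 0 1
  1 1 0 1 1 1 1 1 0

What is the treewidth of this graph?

3

A width-3 tree decomposition is:
Bags: B1 = {a, d, g, i}  B2 = {a, b, g, i}  B3 = {a, d, e, i}  B4 = {a, d, f, i}  B5 = {a, b, c, g}  B6 = {b, g, h, i}
Tree: B1–B2, B1–B3, B1–B4, B2–B5, B2–B6
Every bag has size at most 4, so the width is 4 − 1 = 3 and tw(G) ≤ 3. For the lower bound, the 4 vertices {a, b, c, g} are pairwise adjacent, and any tree decomposition puts a clique entirely inside one bag — forcing width ≥ 3. The upper and lower bounds meet at 3, so that is the treewidth.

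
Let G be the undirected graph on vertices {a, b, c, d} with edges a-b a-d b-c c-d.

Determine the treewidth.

2

A width-2 tree decomposition is:
Bags: B1 = {a, b, c}  B2 = {a, c, d}
Tree: B1–B2
The largest bag has 3 vertices, giving width 2; this decomposition certifies tw(G) ≤ 2. The edges c–b–a–d–c form a cycle, so G is not a tree and its treewidth is at least 2. Combining the bounds, tw(G) = 2.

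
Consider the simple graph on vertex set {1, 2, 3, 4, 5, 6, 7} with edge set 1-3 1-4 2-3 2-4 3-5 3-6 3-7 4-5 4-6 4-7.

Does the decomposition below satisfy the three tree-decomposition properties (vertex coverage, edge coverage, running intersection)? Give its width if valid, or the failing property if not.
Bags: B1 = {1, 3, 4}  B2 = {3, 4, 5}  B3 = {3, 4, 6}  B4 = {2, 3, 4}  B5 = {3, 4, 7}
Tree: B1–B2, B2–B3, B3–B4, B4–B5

Vertex coverage: the bags together contain {1, 2, 3, 4, 5, 6, 7}, the full vertex set. Edge coverage: each edge of G has both endpoints in at least one bag. Running intersection: for every vertex, the bags containing it form a connected subtree. All three properties hold, so this is a valid tree decomposition of width max|bag| − 1 = 2, and hence tw(G) ≤ 2.

Yes; width 2.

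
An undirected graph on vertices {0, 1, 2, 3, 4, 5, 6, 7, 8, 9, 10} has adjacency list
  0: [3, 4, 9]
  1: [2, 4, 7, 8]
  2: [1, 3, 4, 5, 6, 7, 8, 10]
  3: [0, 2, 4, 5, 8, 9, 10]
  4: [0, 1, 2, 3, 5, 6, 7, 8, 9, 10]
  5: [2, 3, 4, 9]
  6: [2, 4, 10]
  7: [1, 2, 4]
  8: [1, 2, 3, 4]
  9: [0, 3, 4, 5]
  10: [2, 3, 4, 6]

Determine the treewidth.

3

A width-3 tree decomposition is:
Bags: B1 = {2, 3, 4, 8}  B2 = {2, 3, 4, 5}  B3 = {1, 2, 4, 8}  B4 = {3, 4, 5, 9}  B5 = {1, 2, 4, 7}  B6 = {0, 3, 4, 9}  B7 = {2, 3, 4, 10}  B8 = {2, 4, 6, 10}
Tree: B1–B2, B1–B3, B2–B4, B3–B5, B4–B6, B1–B7, B7–B8
The largest bag has 4 vertices, giving width 3; this decomposition certifies tw(G) ≤ 3. Conversely, {0, 3, 4, 9} is a clique of size 4, and the vertices of any clique must share a bag in every tree decomposition; so some bag has ≥ 4 vertices and tw(G) ≥ 3. Hence tw(G) = 3 exactly.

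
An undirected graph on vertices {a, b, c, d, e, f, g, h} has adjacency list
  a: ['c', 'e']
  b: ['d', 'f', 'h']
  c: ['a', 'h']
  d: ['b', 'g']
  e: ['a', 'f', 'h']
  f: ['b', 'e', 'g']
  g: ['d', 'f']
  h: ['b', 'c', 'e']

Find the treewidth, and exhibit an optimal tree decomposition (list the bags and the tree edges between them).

Treewidth 2.
Bags: B1 = {a, c, h}  B2 = {a, e, h}  B3 = {b, e, h}  B4 = {b, e, f}  B5 = {b, d, f}  B6 = {d, f, g}
Tree: B1–B2, B2–B3, B3–B4, B4–B5, B5–B6

Every bag has size at most 3, so the width is 3 − 1 = 2 and tw(G) ≤ 2. The edges c–a–e–h–c form a cycle, so G is not a tree and its treewidth is at least 2. The upper and lower bounds meet at 2, so that is the treewidth.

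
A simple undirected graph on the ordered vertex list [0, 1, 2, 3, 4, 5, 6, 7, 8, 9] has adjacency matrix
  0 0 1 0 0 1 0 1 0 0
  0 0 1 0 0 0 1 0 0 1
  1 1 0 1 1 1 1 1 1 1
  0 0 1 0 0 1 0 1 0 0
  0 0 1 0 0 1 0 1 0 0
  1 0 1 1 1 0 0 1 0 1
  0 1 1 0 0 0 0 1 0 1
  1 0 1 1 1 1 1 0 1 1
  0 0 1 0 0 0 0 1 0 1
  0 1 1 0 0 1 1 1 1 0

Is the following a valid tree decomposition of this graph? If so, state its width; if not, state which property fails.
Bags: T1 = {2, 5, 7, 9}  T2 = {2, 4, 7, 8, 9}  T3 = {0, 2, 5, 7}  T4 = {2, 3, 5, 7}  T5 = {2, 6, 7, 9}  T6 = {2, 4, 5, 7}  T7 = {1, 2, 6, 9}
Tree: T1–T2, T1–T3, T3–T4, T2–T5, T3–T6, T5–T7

No — bags containing vertex 4 are not connected in the tree.

A tree decomposition must satisfy three properties: every vertex lies in some bag; for every edge, both endpoints lie together in some bag; and for every vertex, the bags containing it form a connected subtree. Here bags containing vertex 4 are not connected in the tree, so the decomposition is invalid.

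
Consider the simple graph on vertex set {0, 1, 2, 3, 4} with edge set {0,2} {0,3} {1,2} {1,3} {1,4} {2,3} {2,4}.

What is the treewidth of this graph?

2

A width-2 tree decomposition is:
Bags: B1 = {1, 2, 3}  B2 = {0, 2, 3}  B3 = {1, 2, 4}
Tree: B1–B2, B1–B3
Each bag holds 3 vertices, so the decomposition has width 2, which upper-bounds the treewidth. Conversely, {0, 2, 3} is a clique of size 3, and the vertices of any clique must share a bag in every tree decomposition; so some bag has ≥ 3 vertices and tw(G) ≥ 2. Hence tw(G) = 2 exactly.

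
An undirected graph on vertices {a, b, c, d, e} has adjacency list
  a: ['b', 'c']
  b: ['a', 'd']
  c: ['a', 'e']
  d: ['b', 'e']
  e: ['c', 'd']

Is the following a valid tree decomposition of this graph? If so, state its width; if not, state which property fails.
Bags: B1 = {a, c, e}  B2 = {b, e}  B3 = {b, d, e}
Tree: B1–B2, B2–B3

A tree decomposition must satisfy three properties: every vertex lies in some bag; for every edge, both endpoints lie together in some bag; and for every vertex, the bags containing it form a connected subtree. Here edge (a,b) lies in no bag, so the decomposition is invalid.

No — edge (a,b) lies in no bag.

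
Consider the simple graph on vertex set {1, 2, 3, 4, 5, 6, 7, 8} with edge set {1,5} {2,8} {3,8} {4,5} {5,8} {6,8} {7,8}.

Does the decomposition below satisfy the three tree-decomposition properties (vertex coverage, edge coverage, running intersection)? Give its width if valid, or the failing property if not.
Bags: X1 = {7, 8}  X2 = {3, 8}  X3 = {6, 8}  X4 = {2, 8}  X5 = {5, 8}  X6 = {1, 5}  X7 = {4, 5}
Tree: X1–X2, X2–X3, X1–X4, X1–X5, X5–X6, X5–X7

Checking the three conditions: (i) the bags cover all of {1, 2, 3, 4, 5, 6, 7, 8}; (ii) for each edge, some bag contains both endpoints; (iii) the bags containing any fixed vertex form a subtree. All hold, so the decomposition is valid with width 2 − 1 = 1.

Yes; width 1.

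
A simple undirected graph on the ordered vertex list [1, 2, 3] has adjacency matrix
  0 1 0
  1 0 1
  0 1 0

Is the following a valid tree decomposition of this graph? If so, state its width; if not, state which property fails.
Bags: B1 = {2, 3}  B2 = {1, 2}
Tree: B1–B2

Yes; width 1.

Every vertex of G appears in some bag (union = {1, 2, 3}); every edge is covered by a bag; and for each vertex v the set of bags containing v is connected in the bag tree. The decomposition is therefore valid. The largest bag has 2 vertices, so the width is 1.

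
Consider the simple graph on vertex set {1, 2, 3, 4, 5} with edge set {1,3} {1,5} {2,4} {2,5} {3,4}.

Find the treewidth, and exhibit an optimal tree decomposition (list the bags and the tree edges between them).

Each bag holds 3 vertices, so the decomposition has width 2, which upper-bounds the treewidth. For the lower bound, G contains the cycle 1–5–2–4–3–1, so G is not a forest; only forests have treewidth ≤ 1, hence tw(G) ≥ 2. Therefore the treewidth is 2.

Treewidth 2.
Bags: B1 = {1, 2, 5}  B2 = {1, 2, 4}  B3 = {1, 3, 4}
Tree: B1–B2, B2–B3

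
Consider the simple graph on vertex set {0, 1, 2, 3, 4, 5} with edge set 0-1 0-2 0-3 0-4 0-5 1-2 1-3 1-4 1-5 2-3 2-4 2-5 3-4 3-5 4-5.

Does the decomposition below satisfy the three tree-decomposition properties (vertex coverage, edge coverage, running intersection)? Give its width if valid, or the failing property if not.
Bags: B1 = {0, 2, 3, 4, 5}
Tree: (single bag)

A tree decomposition must satisfy three properties: every vertex lies in some bag; for every edge, both endpoints lie together in some bag; and for every vertex, the bags containing it form a connected subtree. Here vertex 1 appears in no bag, so the decomposition is invalid.

No — vertex 1 appears in no bag.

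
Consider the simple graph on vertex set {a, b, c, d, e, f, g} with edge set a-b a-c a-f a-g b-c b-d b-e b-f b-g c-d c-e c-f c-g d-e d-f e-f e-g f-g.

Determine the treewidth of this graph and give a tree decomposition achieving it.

The largest bag has 5 vertices, giving width 4; this decomposition certifies tw(G) ≤ 4. For the lower bound, the 5 vertices {b, c, d, e, f} are pairwise adjacent, and any tree decomposition puts a clique entirely inside one bag — forcing width ≥ 4. Hence tw(G) = 4 exactly.

Treewidth 4.
One such decomposition:
Bags: B1 = {b, c, d, e, f}  B2 = {b, c, e, f, g}  B3 = {a, b, c, f, g}
Tree: B1–B2, B2–B3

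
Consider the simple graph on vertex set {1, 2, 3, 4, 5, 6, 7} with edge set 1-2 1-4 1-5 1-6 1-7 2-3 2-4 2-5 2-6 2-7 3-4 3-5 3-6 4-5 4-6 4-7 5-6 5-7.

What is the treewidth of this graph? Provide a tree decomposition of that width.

Each bag holds 5 vertices, so the decomposition has width 4, which upper-bounds the treewidth. For the lower bound, the 5 vertices {1, 2, 4, 5, 6} are pairwise adjacent, and any tree decomposition puts a clique entirely inside one bag — forcing width ≥ 4. Hence tw(G) = 4 exactly.

Treewidth 4.
One optimal decomposition is:
Bags: B1 = {2, 3, 4, 5, 6}  B2 = {1, 2, 4, 5, 6}  B3 = {1, 2, 4, 5, 7}
Tree: B1–B2, B2–B3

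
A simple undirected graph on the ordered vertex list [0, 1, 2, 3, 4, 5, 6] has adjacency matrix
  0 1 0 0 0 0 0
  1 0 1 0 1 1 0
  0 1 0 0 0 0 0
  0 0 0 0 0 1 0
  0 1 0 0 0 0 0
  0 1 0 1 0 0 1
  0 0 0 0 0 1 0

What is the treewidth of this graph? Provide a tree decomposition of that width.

Treewidth 1.
Bags: B1 = {0, 1}  B2 = {1, 5}  B3 = {1, 2}  B4 = {1, 4}  B5 = {3, 5}  B6 = {5, 6}
Tree: B1–B2, B1–B3, B2–B4, B2–B5, B5–B6

Every bag has size at most 2, so the width is 2 − 1 = 1 and tw(G) ≤ 1. Since G has at least one edge (e.g. 1–0), it is not an edgeless graph, so tw(G) ≥ 1. Therefore the treewidth is 1.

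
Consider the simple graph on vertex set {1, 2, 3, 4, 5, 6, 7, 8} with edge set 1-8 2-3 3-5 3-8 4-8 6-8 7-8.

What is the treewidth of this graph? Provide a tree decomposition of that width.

Treewidth 1.
One such decomposition:
Bags: B1 = {3, 8}  B2 = {1, 8}  B3 = {3, 5}  B4 = {4, 8}  B5 = {6, 8}  B6 = {2, 3}  B7 = {7, 8}
Tree: B1–B2, B1–B3, B1–B4, B1–B5, B1–B6, B1–B7

Every bag has size at most 2, so the width is 2 − 1 = 1 and tw(G) ≤ 1. Since G has at least one edge (e.g. 3–8), it is not an edgeless graph, so tw(G) ≥ 1. Combining the bounds, tw(G) = 1.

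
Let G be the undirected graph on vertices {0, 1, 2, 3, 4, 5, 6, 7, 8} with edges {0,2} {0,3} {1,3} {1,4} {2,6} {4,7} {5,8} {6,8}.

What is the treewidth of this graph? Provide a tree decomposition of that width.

Treewidth 1.
One optimal decomposition is:
Bags: B1 = {4, 7}  B2 = {1, 4}  B3 = {1, 3}  B4 = {0, 3}  B5 = {0, 2}  B6 = {2, 6}  B7 = {6, 8}  B8 = {5, 8}
Tree: B1–B2, B2–B3, B3–B4, B4–B5, B5–B6, B6–B7, B7–B8

The largest bag has 2 vertices, giving width 1; this decomposition certifies tw(G) ≤ 1. Any graph with an edge has treewidth ≥ 1, and G has the edge 7–4. Combining the bounds, tw(G) = 1.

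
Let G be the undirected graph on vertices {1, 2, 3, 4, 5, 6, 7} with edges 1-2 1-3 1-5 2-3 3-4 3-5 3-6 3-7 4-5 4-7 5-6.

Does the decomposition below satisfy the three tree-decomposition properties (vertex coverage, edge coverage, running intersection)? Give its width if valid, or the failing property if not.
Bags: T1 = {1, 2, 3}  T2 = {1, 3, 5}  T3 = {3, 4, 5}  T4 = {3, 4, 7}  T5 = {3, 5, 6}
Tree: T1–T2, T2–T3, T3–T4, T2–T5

Yes; width 2.

Every vertex of G appears in some bag (union = {1, 2, 3, 4, 5, 6, 7}); every edge is covered by a bag; and for each vertex v the set of bags containing v is connected in the bag tree. The decomposition is therefore valid. The largest bag has 3 vertices, so the width is 2.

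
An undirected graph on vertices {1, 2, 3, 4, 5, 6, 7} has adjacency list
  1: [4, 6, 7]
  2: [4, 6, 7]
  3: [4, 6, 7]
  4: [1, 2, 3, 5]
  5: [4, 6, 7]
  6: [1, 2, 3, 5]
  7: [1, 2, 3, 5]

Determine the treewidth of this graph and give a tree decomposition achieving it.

Treewidth 3.
One optimal decomposition is:
Bags: B1 = {2, 4, 6, 7}  B2 = {4, 5, 6, 7}  B3 = {1, 4, 6, 7}  B4 = {3, 4, 6, 7}
Tree: B1–B2, B2–B3, B3–B4

Each bag holds 4 vertices, so the decomposition has width 3, which upper-bounds the treewidth. For the lower bound: the 4 vertex sets {2,6}, {5,7}, {4}, {1} are disjoint, each induces a connected subgraph, and every pair is joined by at least one edge of G. Contracting each set to a single vertex therefore yields K_{4} as a minor, and since treewidth is minor-monotone, tw(G) ≥ tw(K_{4}) = 3. Combining the bounds, tw(G) = 3.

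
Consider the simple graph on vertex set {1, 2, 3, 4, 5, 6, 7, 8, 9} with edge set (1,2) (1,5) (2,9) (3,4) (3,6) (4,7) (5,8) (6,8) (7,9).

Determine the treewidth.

2

A width-2 tree decomposition is:
Bags: B1 = {1, 5, 8}  B2 = {1, 6, 8}  B3 = {1, 3, 6}  B4 = {1, 3, 4}  B5 = {1, 4, 7}  B6 = {1, 7, 9}  B7 = {1, 2, 9}
Tree: B1–B2, B2–B3, B3–B4, B4–B5, B5–B6, B6–B7
Every bag has size at most 3, so the width is 3 − 1 = 2 and tw(G) ≤ 2. For the lower bound, G contains the cycle 1–5–8–6–3–4–7–9–2–1, so G is not a forest; only forests have treewidth ≤ 1, hence tw(G) ≥ 2. Therefore the treewidth is 2.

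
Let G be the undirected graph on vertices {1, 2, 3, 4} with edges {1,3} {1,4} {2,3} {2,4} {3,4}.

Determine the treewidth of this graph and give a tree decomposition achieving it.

The largest bag has 3 vertices, giving width 2; this decomposition certifies tw(G) ≤ 2. Conversely, {1, 3, 4} is a clique of size 3, and the vertices of any clique must share a bag in every tree decomposition; so some bag has ≥ 3 vertices and tw(G) ≥ 2. Therefore the treewidth is 2.

Treewidth 2.
One optimal decomposition is:
Bags: B1 = {2, 3, 4}  B2 = {1, 3, 4}
Tree: B1–B2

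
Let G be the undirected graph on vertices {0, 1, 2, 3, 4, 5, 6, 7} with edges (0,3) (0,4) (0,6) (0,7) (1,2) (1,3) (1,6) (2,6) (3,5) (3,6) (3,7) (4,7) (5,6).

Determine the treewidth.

2

A width-2 tree decomposition is:
Bags: B1 = {0, 3, 6}  B2 = {1, 3, 6}  B3 = {0, 3, 7}  B4 = {1, 2, 6}  B5 = {0, 4, 7}  B6 = {3, 5, 6}
Tree: B1–B2, B1–B3, B2–B4, B3–B5, B1–B6
The largest bag has 3 vertices, giving width 2; this decomposition certifies tw(G) ≤ 2. For the lower bound, the 3 vertices {1, 2, 6} are pairwise adjacent, and any tree decomposition puts a clique entirely inside one bag — forcing width ≥ 2. The upper and lower bounds meet at 2, so that is the treewidth.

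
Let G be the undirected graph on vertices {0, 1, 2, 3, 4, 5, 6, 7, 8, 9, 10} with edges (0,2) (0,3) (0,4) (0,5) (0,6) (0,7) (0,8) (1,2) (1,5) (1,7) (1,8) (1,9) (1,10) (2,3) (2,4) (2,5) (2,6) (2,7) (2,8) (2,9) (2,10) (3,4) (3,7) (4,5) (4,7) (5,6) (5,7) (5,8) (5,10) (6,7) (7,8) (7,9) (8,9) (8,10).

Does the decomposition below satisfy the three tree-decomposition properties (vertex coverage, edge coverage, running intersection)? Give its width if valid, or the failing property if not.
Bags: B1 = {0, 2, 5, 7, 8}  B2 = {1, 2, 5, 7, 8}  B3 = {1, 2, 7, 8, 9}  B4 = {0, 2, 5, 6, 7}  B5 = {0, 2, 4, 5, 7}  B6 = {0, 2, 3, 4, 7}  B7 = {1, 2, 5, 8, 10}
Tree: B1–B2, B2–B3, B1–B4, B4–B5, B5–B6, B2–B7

Vertex coverage: the bags together contain {0, 1, 2, 3, 4, 5, 6, 7, 8, 9, 10}, the full vertex set. Edge coverage: each edge of G has both endpoints in at least one bag. Running intersection: for every vertex, the bags containing it form a connected subtree. All three properties hold, so this is a valid tree decomposition of width max|bag| − 1 = 4, and hence tw(G) ≤ 4.

Yes; width 4.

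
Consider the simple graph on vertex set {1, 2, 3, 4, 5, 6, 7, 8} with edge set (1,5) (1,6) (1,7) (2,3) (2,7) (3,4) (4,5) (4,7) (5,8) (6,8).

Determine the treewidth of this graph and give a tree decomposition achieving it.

Every bag has size at most 3, so the width is 3 − 1 = 2 and tw(G) ≤ 2. Since 2–3–4–7–2 is a cycle in G, G is not acyclic. Forests are exactly the graphs of treewidth ≤ 1, so tw(G) ≥ 2. Therefore the treewidth is 2.

Treewidth 2.
Bags: B1 = {2, 3, 7}  B2 = {3, 4, 7}  B3 = {1, 4, 7}  B4 = {1, 4, 5}  B5 = {1, 5, 6}  B6 = {5, 6, 8}
Tree: B1–B2, B2–B3, B3–B4, B4–B5, B5–B6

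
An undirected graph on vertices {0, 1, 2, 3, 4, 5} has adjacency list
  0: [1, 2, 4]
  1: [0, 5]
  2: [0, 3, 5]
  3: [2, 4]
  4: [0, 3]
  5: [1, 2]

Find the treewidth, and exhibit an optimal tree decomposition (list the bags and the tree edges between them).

Each bag holds 3 vertices, so the decomposition has width 2, which upper-bounds the treewidth. For the lower bound, G contains the cycle 1–5–2–0–1, so G is not a forest; only forests have treewidth ≤ 1, hence tw(G) ≥ 2. Therefore the treewidth is 2.

Treewidth 2.
Bags: B1 = {0, 1, 5}  B2 = {0, 2, 5}  B3 = {0, 2, 4}  B4 = {2, 3, 4}
Tree: B1–B2, B2–B3, B3–B4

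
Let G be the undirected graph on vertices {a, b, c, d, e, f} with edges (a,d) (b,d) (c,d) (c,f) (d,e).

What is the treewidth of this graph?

A width-1 tree decomposition is:
Bags: B1 = {a, d}  B2 = {d, e}  B3 = {c, d}  B4 = {c, f}  B5 = {b, d}
Tree: B1–B2, B2–B3, B3–B4, B2–B5
The largest bag has 2 vertices, giving width 1; this decomposition certifies tw(G) ≤ 1. Since G has at least one edge (e.g. a–d), it is not an edgeless graph, so tw(G) ≥ 1. Combining the bounds, tw(G) = 1.

1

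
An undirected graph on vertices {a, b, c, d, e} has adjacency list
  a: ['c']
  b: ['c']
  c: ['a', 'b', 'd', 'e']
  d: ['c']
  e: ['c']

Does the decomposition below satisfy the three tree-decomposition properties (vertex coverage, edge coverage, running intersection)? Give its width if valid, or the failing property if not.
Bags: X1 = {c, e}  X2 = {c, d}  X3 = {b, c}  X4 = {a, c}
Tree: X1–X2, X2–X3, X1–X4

Checking the three conditions: (i) the bags cover all of {a, b, c, d, e}; (ii) for each edge, some bag contains both endpoints; (iii) the bags containing any fixed vertex form a subtree. All hold, so the decomposition is valid with width 2 − 1 = 1.

Yes; width 1.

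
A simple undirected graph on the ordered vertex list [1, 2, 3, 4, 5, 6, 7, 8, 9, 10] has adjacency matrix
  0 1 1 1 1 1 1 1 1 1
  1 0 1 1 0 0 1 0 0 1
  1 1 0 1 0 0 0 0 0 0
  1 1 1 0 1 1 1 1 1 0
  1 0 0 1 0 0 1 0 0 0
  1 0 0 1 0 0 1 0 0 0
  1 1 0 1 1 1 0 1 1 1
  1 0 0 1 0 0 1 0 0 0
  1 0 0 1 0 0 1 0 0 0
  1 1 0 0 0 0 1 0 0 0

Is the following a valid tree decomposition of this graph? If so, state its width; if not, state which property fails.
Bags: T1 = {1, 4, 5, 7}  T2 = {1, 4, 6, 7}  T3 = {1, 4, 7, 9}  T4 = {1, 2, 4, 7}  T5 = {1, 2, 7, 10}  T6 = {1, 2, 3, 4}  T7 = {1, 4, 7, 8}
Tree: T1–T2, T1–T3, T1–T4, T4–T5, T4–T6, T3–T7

Yes; width 3.

Checking the three conditions: (i) the bags cover all of {1, 2, 3, 4, 5, 6, 7, 8, 9, 10}; (ii) for each edge, some bag contains both endpoints; (iii) the bags containing any fixed vertex form a subtree. All hold, so the decomposition is valid with width 4 − 1 = 3.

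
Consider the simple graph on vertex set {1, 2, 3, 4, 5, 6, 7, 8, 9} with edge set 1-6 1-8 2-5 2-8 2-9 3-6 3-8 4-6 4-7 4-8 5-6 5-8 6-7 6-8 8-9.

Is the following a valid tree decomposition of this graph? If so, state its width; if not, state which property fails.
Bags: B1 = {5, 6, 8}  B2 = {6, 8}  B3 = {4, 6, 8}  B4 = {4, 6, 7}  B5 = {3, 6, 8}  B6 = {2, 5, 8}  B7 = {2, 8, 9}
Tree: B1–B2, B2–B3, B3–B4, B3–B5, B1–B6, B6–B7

A tree decomposition must satisfy three properties: every vertex lies in some bag; for every edge, both endpoints lie together in some bag; and for every vertex, the bags containing it form a connected subtree. Here vertex 1 appears in no bag, so the decomposition is invalid.

No — vertex 1 appears in no bag.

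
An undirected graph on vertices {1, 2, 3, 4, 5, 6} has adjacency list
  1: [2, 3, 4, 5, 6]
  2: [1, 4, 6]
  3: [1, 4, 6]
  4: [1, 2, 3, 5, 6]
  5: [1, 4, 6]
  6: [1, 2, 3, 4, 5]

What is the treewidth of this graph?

3

A width-3 tree decomposition is:
Bags: B1 = {1, 4, 5, 6}  B2 = {1, 2, 4, 6}  B3 = {1, 3, 4, 6}
Tree: B1–B2, B1–B3
Each bag holds 4 vertices, so the decomposition has width 3, which upper-bounds the treewidth. On the other hand G contains the 4-clique {1, 2, 4, 6}. A clique must lie in a single bag of any decomposition, so no decomposition can have width below 3. Therefore the treewidth is 3.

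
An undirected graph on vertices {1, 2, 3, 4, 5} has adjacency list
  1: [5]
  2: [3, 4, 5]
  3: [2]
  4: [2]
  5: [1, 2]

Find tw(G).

A width-1 tree decomposition is:
Bags: B1 = {2, 5}  B2 = {2, 3}  B3 = {1, 5}  B4 = {2, 4}
Tree: B1–B2, B1–B3, B2–B4
The largest bag has 2 vertices, giving width 1; this decomposition certifies tw(G) ≤ 1. G has an edge, so its treewidth is at least 1. Combining the bounds, tw(G) = 1.

1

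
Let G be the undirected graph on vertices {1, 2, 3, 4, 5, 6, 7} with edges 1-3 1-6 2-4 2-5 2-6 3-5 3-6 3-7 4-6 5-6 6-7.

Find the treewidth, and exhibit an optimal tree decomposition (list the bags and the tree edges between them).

The largest bag has 3 vertices, giving width 2; this decomposition certifies tw(G) ≤ 2. On the other hand G contains the 3-clique {2, 4, 6}. A clique must lie in a single bag of any decomposition, so no decomposition can have width below 2. Combining the bounds, tw(G) = 2.

Treewidth 2.
One such decomposition:
Bags: B1 = {2, 4, 6}  B2 = {2, 5, 6}  B3 = {3, 5, 6}  B4 = {1, 3, 6}  B5 = {3, 6, 7}
Tree: B1–B2, B2–B3, B3–B4, B4–B5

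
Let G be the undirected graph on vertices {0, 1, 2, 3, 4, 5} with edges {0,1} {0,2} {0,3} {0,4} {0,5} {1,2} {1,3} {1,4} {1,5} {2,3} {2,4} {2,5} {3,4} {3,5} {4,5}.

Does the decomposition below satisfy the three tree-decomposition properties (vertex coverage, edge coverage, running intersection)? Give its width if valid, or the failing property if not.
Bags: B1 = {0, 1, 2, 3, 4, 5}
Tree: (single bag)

Vertex coverage: the bags together contain {0, 1, 2, 3, 4, 5}, the full vertex set. Edge coverage: each edge of G has both endpoints in at least one bag. Running intersection: for every vertex, the bags containing it form a connected subtree. All three properties hold, so this is a valid tree decomposition of width max|bag| − 1 = 5, and hence tw(G) ≤ 5.

Yes; width 5.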